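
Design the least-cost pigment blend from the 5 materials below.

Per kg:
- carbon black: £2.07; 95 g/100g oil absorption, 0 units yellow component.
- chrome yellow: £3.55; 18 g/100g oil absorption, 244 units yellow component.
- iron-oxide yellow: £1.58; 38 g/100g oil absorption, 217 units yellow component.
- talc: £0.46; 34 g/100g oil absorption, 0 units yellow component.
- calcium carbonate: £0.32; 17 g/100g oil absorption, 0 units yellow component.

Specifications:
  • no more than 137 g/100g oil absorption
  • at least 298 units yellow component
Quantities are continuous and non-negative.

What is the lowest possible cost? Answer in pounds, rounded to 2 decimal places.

Set it up as a linear program. Let x1 = kg of carbon black, x2 = kg of chrome yellow, x3 = kg of iron-oxide yellow, x4 = kg of talc, x5 = kg of calcium carbonate.
Minimize 2.07x1 + 3.55x2 + 1.58x3 + 0.46x4 + 0.32x5 s.t.:
  95x1 + 18x2 + 38x3 + 34x4 + 17x5 ≤ 137   (oil absorption)
  244x2 + 217x3 ≥ 298   (yellow component)
  x1, x2, x3, x4, x5 ≥ 0.
The minimum-cost mix takes nothing from carbon black, chrome yellow, talc, calcium carbonate — only iron-oxide yellow. The yellow component requirement is met with equality.
That vertex is x3 = 1.373.
Total cost: 1.58·1.373 = 2.1693.

£2.17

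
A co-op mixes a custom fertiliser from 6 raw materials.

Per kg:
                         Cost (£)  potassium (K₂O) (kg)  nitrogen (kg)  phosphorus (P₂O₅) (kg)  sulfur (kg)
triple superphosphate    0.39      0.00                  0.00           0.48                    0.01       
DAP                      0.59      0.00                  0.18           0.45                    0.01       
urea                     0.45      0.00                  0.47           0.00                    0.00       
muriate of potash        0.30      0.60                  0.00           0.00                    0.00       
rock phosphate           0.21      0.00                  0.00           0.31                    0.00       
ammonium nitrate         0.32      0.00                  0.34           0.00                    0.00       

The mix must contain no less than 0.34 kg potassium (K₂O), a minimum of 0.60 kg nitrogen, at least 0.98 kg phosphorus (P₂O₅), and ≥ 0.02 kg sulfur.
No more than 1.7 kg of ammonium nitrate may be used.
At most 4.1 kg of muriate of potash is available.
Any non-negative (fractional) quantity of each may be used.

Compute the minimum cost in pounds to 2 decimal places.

£1.53

Let x1 = kg of triple superphosphate, x2 = kg of DAP, x3 = kg of urea, x4 = kg of muriate of potash, x5 = kg of rock phosphate, x6 = kg of ammonium nitrate.
Minimise 0.39x1 + 0.59x2 + 0.45x3 + 0.3x4 + 0.21x5 + 0.32x6 s.t.:
  0.6x4 ≥ 0.34   (potassium (K₂O))
  0.18x2 + 0.47x3 + 0.34x6 ≥ 0.6   (nitrogen)
  0.48x1 + 0.45x2 + 0.31x5 ≥ 0.98   (phosphorus (P₂O₅))
  0.01x1 + 0.01x2 ≥ 0.02   (sulfur)
  x6 ≤ 1.7
  x4 ≤ 4.1
  x1, x2, x3, x4, x5, x6 ≥ 0.
The cheapest feasible vertex uses only triple superphosphate, urea, muriate of potash, rock phosphate, ammonium nitrate; DAP is not used. There the potassium (K₂O), nitrogen, phosphorus (P₂O₅), sulfur, the ammonium nitrate cap constraints are tight.
Solving gives x1 = 2, x3 = 0.04681, x4 = 0.5667, x5 = 0.06452, x6 = 1.7.
Total cost: 0.39·2 + 0.45·0.04681 + 0.3·0.5667 + 0.21·0.06452 + 0.32·1.7 = 1.5286.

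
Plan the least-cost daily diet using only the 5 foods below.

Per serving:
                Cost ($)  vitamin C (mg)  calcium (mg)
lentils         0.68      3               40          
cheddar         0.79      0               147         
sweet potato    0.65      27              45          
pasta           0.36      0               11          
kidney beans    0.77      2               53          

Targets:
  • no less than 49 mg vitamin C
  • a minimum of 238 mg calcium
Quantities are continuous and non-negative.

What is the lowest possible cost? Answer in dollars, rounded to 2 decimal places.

$2.02

Set it up as a linear program. Let x1 = servings of lentils, x2 = servings of cheddar, x3 = servings of sweet potato, x4 = servings of pasta, x5 = servings of kidney beans.
min 0.68x1 + 0.79x2 + 0.65x3 + 0.36x4 + 0.77x5 s.t.:
  3x1 + 27x3 + 2x5 ≥ 49   (vitamin C)
  40x1 + 147x2 + 45x3 + 11x4 + 53x5 ≥ 238   (calcium)
  x1, x2, x3, x4, x5 ≥ 0.
The cheapest feasible vertex uses only cheddar, sweet potato; lentils, pasta, kidney beans are not used. Binding constraints: vitamin C and calcium.
That vertex is x2 = 1.063, x3 = 1.815.
Objective = 0.79·1.063 + 0.65·1.815 = 2.0195.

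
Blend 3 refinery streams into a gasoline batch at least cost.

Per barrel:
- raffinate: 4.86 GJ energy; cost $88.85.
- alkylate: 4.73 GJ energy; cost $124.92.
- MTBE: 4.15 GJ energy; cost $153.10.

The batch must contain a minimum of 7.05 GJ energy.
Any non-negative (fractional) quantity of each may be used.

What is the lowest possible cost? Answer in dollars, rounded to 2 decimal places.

$128.89

Treat it as an LP. Let x1 = barrels of raffinate, x2 = barrels of alkylate, x3 = barrels of MTBE.
Minimize 88.85x1 + 124.92x2 + 153.1x3 subject to:
  4.86x1 + 4.73x2 + 4.15x3 ≥ 7.05   (energy)
  x1, x2, x3 ≥ 0.
At the optimum only raffinate is positive (alkylate, MTBE = 0). Binding constraint: energy.
That vertex is x1 = 1.4506.
Total cost: 88.85·1.4506 = 128.8858.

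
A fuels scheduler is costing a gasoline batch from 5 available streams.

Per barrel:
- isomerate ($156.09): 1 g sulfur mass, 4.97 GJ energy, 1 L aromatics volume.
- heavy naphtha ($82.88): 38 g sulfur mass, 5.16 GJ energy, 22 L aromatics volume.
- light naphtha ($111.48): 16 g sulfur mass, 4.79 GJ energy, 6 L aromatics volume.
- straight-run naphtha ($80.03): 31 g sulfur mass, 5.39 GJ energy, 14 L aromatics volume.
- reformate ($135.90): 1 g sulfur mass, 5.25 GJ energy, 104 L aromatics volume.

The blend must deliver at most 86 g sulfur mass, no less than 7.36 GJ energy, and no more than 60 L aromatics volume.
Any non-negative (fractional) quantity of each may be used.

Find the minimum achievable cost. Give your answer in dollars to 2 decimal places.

This is a linear program. Let x1 = barrels of isomerate, x2 = barrels of heavy naphtha, x3 = barrels of light naphtha, x4 = barrels of straight-run naphtha, x5 = barrels of reformate.
Minimize 156.09x1 + 82.88x2 + 111.48x3 + 80.03x4 + 135.9x5 s.t.:
  1x1 + 38x2 + 16x3 + 31x4 + 1x5 ≤ 86   (sulfur mass)
  4.97x1 + 5.16x2 + 4.79x3 + 5.39x4 + 5.25x5 ≥ 7.36   (energy)
  1x1 + 22x2 + 6x3 + 14x4 + 104x5 ≤ 60   (aromatics volume)
  x1, x2, x3, x4, x5 ≥ 0.
The optimal basis is {straight-run naphtha}; isomerate, heavy naphtha, light naphtha, reformate drop out. The energy requirement is met with equality.
So straight-run naphtha = 1.3655 barrels.
Total cost: 80.03·1.3655 = 109.2810.

$109.28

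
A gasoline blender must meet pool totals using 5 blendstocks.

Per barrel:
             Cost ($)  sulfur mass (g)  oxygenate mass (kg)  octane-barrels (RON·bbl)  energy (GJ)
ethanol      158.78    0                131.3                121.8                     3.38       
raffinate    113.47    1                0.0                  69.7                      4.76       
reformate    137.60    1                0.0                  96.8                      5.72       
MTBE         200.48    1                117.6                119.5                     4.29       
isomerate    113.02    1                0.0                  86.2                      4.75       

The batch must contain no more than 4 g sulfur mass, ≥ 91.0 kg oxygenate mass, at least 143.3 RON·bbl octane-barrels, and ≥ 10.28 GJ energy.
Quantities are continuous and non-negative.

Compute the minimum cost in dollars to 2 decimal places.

Set it up as a linear program. Let x1 = barrels of ethanol, x2 = barrels of raffinate, x3 = barrels of reformate, x4 = barrels of MTBE, x5 = barrels of isomerate.
Minimize 158.78x1 + 113.47x2 + 137.6x3 + 200.48x4 + 113.02x5 subject to:
  1x2 + 1x3 + 1x4 + 1x5 ≤ 4   (sulfur mass)
  131.3x1 + 117.6x4 ≥ 91   (oxygenate mass)
  121.8x1 + 69.7x2 + 96.8x3 + 119.5x4 + 86.2x5 ≥ 143.3   (octane-barrels)
  3.38x1 + 4.76x2 + 5.72x3 + 4.29x4 + 4.75x5 ≥ 10.28   (energy)
  x1, x2, x3, x4, x5 ≥ 0.
The optimal basis is {ethanol, isomerate}; raffinate, reformate, MTBE drop out. Binding constraints: oxygenate mass and energy.
So ethanol = 0.6931 barrels, isomerate = 1.671 barrels.
Objective = 158.78·0.6931 + 113.02·1.671 = 298.9068.

$298.91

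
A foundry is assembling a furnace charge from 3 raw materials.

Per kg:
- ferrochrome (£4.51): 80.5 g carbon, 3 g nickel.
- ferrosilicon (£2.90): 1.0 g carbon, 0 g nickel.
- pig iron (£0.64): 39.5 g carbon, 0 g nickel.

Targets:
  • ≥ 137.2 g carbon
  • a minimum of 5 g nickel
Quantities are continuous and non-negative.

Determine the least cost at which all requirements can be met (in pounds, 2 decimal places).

£7.57

Let x1 = kg of ferrochrome, x2 = kg of ferrosilicon, x3 = kg of pig iron.
Minimise 4.51x1 + 2.9x2 + 0.64x3 s.t.:
  80.5x1 + 1x2 + 39.5x3 ≥ 137.2   (carbon)
  3x1 ≥ 5   (nickel)
  x1, x2, x3 ≥ 0.
The minimum-cost mix takes nothing from ferrosilicon — only ferrochrome, pig iron. The carbon and nickel requirements are met with equality.
Optimal quantities: ferrochrome = 1.667 kg, pig iron = 0.07679 kg.
Total cost: 4.51·1.667 + 0.64·0.07679 = 7.5673.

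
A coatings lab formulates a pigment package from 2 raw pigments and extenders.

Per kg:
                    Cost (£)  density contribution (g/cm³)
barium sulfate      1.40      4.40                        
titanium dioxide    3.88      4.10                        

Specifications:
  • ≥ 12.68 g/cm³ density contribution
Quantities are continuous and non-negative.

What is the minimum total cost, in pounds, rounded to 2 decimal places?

£4.03

This is a linear program. Let x1 = kg of barium sulfate, x2 = kg of titanium dioxide.
Minimise 1.4x1 + 3.88x2 with:
  4.4x1 + 4.1x2 ≥ 12.68   (density contribution)
  x1, x2 ≥ 0.
At the optimum only barium sulfate is positive (titanium dioxide = 0). There the density contribution constraint is tight.
Optimal quantities: barium sulfate = 2.882 kg.
Hence cost = 1.4·2.882 = £4.0348.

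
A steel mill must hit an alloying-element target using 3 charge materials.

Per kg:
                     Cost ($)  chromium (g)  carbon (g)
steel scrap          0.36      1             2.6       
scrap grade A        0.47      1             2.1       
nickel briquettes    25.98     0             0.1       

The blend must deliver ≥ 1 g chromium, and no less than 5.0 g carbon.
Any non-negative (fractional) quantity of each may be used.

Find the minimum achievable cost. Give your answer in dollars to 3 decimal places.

$0.692

Let x1 = kg of steel scrap, x2 = kg of scrap grade A, x3 = kg of nickel briquettes.
min 0.36x1 + 0.47x2 + 25.98x3 with:
  1x1 + 1x2 ≥ 1   (chromium)
  2.6x1 + 2.1x2 + 0.1x3 ≥ 5   (carbon)
  x1, x2, x3 ≥ 0.
The cheapest feasible vertex uses only steel scrap; scrap grade A, nickel briquettes are not used. Binding constraint: carbon.
That vertex is x1 = 1.923.
Cost = 0.36·1.923 = 0.69228.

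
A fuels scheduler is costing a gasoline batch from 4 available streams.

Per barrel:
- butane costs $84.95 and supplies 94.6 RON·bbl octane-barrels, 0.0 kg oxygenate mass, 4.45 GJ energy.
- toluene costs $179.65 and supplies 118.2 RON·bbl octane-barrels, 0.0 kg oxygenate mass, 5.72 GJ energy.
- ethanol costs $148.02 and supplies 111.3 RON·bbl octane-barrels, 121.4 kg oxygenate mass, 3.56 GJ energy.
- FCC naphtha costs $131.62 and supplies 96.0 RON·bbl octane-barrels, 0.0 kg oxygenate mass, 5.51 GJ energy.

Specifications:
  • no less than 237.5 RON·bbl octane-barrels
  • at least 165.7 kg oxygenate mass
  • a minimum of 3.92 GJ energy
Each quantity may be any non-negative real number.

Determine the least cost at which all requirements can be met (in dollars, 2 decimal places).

$278.89

Treat it as an LP. Let x1 = barrels of butane, x2 = barrels of toluene, x3 = barrels of ethanol, x4 = barrels of FCC naphtha.
Minimize 84.95x1 + 179.65x2 + 148.02x3 + 131.62x4 with:
  94.6x1 + 118.2x2 + 111.3x3 + 96x4 ≥ 237.5   (octane-barrels)
  121.4x3 ≥ 165.7   (oxygenate mass)
  4.45x1 + 5.72x2 + 3.56x3 + 5.51x4 ≥ 3.92   (energy)
  x1, x2, x3, x4 ≥ 0.
The minimum-cost mix takes nothing from toluene, FCC naphtha — only butane, ethanol. The octane-barrels and oxygenate mass requirements are met with equality.
So butane = 0.90471 barrels, ethanol = 1.3649 barrels.
Cost = 84.95·0.90471 + 148.02·1.3649 = 278.8876.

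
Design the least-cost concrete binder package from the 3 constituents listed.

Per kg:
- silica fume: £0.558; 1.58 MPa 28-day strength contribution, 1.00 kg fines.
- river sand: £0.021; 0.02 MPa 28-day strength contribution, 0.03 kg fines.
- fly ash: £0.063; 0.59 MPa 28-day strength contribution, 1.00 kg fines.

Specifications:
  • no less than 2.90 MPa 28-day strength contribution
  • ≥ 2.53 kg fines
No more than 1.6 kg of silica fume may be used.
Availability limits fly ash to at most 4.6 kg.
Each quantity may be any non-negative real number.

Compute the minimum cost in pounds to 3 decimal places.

Treat it as an LP. Let x1 = kg of silica fume, x2 = kg of river sand, x3 = kg of fly ash.
Minimise 0.558x1 + 0.021x2 + 0.063x3 with:
  1.58x1 + 0.02x2 + 0.59x3 ≥ 2.9   (28-day strength contribution)
  1x1 + 0.03x2 + 1x3 ≥ 2.53   (fines)
  x1 ≤ 1.6
  x3 ≤ 4.6
  x1, x2, x3 ≥ 0.
The cheapest feasible vertex uses only silica fume, fly ash; river sand is not used. The 28-day strength contribution and the fly ash cap requirements are met with equality.
Solving gives x1 = 0.1177, x3 = 4.6.
Total cost: 0.558·0.1177 + 0.063·4.6 = 0.35548.

£0.355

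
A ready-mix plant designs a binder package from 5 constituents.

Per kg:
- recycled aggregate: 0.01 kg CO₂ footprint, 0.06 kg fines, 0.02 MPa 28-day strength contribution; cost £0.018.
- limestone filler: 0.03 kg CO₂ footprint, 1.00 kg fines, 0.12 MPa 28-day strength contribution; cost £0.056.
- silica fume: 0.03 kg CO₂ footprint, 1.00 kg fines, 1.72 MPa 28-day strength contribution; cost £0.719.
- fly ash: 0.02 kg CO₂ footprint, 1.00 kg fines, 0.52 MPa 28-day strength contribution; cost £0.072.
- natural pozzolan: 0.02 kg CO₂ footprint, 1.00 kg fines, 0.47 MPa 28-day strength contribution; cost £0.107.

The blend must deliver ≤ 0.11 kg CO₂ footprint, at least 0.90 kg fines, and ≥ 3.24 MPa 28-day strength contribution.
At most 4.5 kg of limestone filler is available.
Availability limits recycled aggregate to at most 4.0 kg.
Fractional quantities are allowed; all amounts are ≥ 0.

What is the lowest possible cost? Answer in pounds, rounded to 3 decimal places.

This is a linear program. Let x1 = kg of recycled aggregate, x2 = kg of limestone filler, x3 = kg of silica fume, x4 = kg of fly ash, x5 = kg of natural pozzolan.
Minimize 0.018x1 + 0.056x2 + 0.719x3 + 0.072x4 + 0.107x5 with:
  0.01x1 + 0.03x2 + 0.03x3 + 0.02x4 + 0.02x5 ≤ 0.11   (CO₂ footprint)
  0.06x1 + 1x2 + 1x3 + 1x4 + 1x5 ≥ 0.9   (fines)
  0.02x1 + 0.12x2 + 1.72x3 + 0.52x4 + 0.47x5 ≥ 3.24   (28-day strength contribution)
  x2 ≤ 4.5
  x1 ≤ 4
  x1, x2, x3, x4, x5 ≥ 0.
The cheapest feasible vertex uses only silica fume, fly ash; recycled aggregate, limestone filler, natural pozzolan are not used. Binding constraints: CO₂ footprint and 28-day strength contribution.
Optimal quantities: silica fume = 0.4043 kg, fly ash = 4.894 kg.
Cost = 0.719·0.4043 + 0.072·4.894 = 0.64306.

£0.643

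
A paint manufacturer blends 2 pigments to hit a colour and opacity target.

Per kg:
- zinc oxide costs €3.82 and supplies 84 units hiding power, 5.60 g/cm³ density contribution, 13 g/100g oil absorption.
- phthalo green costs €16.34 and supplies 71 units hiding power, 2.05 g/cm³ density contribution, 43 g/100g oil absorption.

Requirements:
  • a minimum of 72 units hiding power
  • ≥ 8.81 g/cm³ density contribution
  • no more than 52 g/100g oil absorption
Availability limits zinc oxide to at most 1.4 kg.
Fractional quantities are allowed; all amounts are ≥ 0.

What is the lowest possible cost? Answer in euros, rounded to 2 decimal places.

This is a linear program. Let x1 = kg of zinc oxide, x2 = kg of phthalo green.
Minimise 3.82x1 + 16.34x2 with:
  84x1 + 71x2 ≥ 72   (hiding power)
  5.6x1 + 2.05x2 ≥ 8.81   (density contribution)
  13x1 + 43x2 ≤ 52   (oil absorption)
  x1 ≤ 1.4
  x1, x2 ≥ 0.
Both inputs are positive at the optimum. Binding constraints: density contribution and the zinc oxide cap.
So zinc oxide = 1.4 kg, phthalo green = 0.4732 kg.
Cost = 3.82·1.4 + 16.34·0.4732 = 13.0801.

€13.08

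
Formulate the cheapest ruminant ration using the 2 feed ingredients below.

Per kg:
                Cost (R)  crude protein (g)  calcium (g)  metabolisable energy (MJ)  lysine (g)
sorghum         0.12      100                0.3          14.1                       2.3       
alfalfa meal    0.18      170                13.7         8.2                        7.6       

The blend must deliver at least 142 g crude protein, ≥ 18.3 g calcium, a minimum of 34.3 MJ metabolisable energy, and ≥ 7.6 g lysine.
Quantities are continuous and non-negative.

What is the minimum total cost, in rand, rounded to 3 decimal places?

Let x1 = kg of sorghum, x2 = kg of alfalfa meal.
Minimise 0.12x1 + 0.18x2 subject to:
  100x1 + 170x2 ≥ 142   (crude protein)
  0.3x1 + 13.7x2 ≥ 18.3   (calcium)
  14.1x1 + 8.2x2 ≥ 34.3   (metabolisable energy)
  2.3x1 + 7.6x2 ≥ 7.6   (lysine)
  x1, x2 ≥ 0.
Both inputs are positive at the optimum. There the calcium and metabolisable energy constraints are tight.
So sorghum = 1.677 kg, alfalfa meal = 1.299 kg.
Cost = 0.12·1.677 + 0.18·1.299 = 0.43506.

R0.435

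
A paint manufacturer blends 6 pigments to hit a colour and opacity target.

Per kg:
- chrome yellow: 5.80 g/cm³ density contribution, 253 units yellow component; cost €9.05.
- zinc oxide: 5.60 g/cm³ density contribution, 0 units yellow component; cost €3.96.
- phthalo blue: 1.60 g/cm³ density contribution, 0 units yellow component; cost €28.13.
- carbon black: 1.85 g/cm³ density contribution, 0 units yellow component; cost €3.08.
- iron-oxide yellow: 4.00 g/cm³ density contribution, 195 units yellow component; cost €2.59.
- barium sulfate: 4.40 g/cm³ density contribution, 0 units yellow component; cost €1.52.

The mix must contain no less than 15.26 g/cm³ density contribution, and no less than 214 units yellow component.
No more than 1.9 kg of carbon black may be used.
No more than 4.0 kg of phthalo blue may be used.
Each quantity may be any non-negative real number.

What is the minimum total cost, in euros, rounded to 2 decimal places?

Let x1 = kg of chrome yellow, x2 = kg of zinc oxide, x3 = kg of phthalo blue, x4 = kg of carbon black, x5 = kg of iron-oxide yellow, x6 = kg of barium sulfate.
Minimize 9.05x1 + 3.96x2 + 28.13x3 + 3.08x4 + 2.59x5 + 1.52x6 with:
  5.8x1 + 5.6x2 + 1.6x3 + 1.85x4 + 4x5 + 4.4x6 ≥ 15.26   (density contribution)
  253x1 + 195x5 ≥ 214   (yellow component)
  x4 ≤ 1.9
  x3 ≤ 4
  x1, x2, x3, x4, x5, x6 ≥ 0.
At the optimum only iron-oxide yellow, barium sulfate are positive (chrome yellow, zinc oxide, phthalo blue, carbon black = 0). There the density contribution and yellow component constraints are tight.
That vertex is x5 = 1.097, x6 = 2.471.
Cost = 2.59·1.097 + 1.52·2.471 = 6.5972.

€6.60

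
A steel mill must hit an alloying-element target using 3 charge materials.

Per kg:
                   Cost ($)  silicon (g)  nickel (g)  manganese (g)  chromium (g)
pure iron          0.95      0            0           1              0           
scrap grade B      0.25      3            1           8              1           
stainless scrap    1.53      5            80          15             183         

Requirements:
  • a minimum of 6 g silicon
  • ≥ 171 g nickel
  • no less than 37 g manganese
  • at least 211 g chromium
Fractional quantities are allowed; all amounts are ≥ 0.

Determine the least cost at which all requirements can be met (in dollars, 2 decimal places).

$3.42

Let x1 = kg of pure iron, x2 = kg of scrap grade B, x3 = kg of stainless scrap.
min 0.95x1 + 0.25x2 + 1.53x3 subject to:
  3x2 + 5x3 ≥ 6   (silicon)
  1x2 + 80x3 ≥ 171   (nickel)
  1x1 + 8x2 + 15x3 ≥ 37   (manganese)
  1x2 + 183x3 ≥ 211   (chromium)
  x1, x2, x3 ≥ 0.
At the optimum only scrap grade B, stainless scrap are positive (pure iron = 0). There the nickel and manganese constraints are tight.
So scrap grade B = 0.632 kg, stainless scrap = 2.13 kg.
Total cost: 0.25·0.632 + 1.53·2.13 = 3.4169.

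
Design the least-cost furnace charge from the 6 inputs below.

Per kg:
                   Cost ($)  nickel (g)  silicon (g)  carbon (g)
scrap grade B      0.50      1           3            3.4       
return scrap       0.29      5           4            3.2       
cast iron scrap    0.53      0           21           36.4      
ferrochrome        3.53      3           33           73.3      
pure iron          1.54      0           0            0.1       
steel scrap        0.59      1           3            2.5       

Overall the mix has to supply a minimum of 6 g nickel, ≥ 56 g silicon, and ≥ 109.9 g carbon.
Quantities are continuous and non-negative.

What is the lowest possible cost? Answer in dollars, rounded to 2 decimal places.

$1.89

Set it up as a linear program. Let x1 = kg of scrap grade B, x2 = kg of return scrap, x3 = kg of cast iron scrap, x4 = kg of ferrochrome, x5 = kg of pure iron, x6 = kg of steel scrap.
min 0.5x1 + 0.29x2 + 0.53x3 + 3.53x4 + 1.54x5 + 0.59x6 with:
  1x1 + 5x2 + 3x4 + 1x6 ≥ 6   (nickel)
  3x1 + 4x2 + 21x3 + 33x4 + 3x6 ≥ 56   (silicon)
  3.4x1 + 3.2x2 + 36.4x3 + 73.3x4 + 0.1x5 + 2.5x6 ≥ 109.9   (carbon)
  x1, x2, x3, x4, x5, x6 ≥ 0.
At the optimum only return scrap, cast iron scrap are positive (scrap grade B, ferrochrome, pure iron, steel scrap = 0). Binding constraints: nickel and carbon.
That vertex is x2 = 1.2, x3 = 2.914.
Cost = 0.29·1.2 + 0.53·2.914 = 1.8924.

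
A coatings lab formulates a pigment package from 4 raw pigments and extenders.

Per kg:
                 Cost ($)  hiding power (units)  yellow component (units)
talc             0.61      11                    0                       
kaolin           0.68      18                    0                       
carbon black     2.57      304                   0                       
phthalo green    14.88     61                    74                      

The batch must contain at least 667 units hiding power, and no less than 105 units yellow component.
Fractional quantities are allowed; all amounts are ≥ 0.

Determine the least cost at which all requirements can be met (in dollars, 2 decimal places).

This is a linear program. Let x1 = kg of talc, x2 = kg of kaolin, x3 = kg of carbon black, x4 = kg of phthalo green.
Minimize 0.61x1 + 0.68x2 + 2.57x3 + 14.88x4 subject to:
  11x1 + 18x2 + 304x3 + 61x4 ≥ 667   (hiding power)
  74x4 ≥ 105   (yellow component)
  x1, x2, x3, x4 ≥ 0.
The cheapest feasible vertex uses only carbon black, phthalo green; talc, kaolin are not used. Binding constraints: hiding power and yellow component.
So carbon black = 1.909 kg, phthalo green = 1.419 kg.
Objective = 2.57·1.909 + 14.88·1.419 = 26.0209.

$26.02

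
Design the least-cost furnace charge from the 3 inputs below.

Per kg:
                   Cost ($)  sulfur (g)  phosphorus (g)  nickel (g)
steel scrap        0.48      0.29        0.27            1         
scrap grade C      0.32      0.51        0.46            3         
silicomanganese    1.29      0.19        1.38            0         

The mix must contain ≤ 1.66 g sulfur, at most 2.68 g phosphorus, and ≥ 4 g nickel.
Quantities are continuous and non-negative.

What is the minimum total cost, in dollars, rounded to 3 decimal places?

$0.427

Set it up as a linear program. Let x1 = kg of steel scrap, x2 = kg of scrap grade C, x3 = kg of silicomanganese.
Minimise 0.48x1 + 0.32x2 + 1.29x3 with:
  0.29x1 + 0.51x2 + 0.19x3 ≤ 1.66   (sulfur)
  0.27x1 + 0.46x2 + 1.38x3 ≤ 2.68   (phosphorus)
  1x1 + 3x2 ≥ 4   (nickel)
  x1, x2, x3 ≥ 0.
The cheapest feasible vertex uses only scrap grade C; steel scrap, silicomanganese are not used. The nickel requirement is met with equality.
That vertex is x2 = 1.333.
Cost = 0.32·1.333 = 0.42656.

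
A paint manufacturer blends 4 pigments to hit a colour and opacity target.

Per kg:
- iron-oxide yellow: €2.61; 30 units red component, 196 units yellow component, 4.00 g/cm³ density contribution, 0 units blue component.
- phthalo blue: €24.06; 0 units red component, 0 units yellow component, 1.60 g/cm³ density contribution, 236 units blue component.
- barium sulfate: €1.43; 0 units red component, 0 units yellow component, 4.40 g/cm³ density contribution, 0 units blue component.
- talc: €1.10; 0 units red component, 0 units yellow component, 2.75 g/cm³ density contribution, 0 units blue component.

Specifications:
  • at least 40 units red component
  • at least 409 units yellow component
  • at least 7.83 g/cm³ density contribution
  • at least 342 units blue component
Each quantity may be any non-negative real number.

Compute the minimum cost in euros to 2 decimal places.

Set it up as a linear program. Let x1 = kg of iron-oxide yellow, x2 = kg of phthalo blue, x3 = kg of barium sulfate, x4 = kg of talc.
Minimise 2.61x1 + 24.06x2 + 1.43x3 + 1.1x4 subject to:
  30x1 ≥ 40   (red component)
  196x1 ≥ 409   (yellow component)
  4x1 + 1.6x2 + 4.4x3 + 2.75x4 ≥ 7.83   (density contribution)
  236x2 ≥ 342   (blue component)
  x1, x2, x3, x4 ≥ 0.
At the optimum only iron-oxide yellow, phthalo blue are positive (barium sulfate, talc = 0). The yellow component and blue component requirements are met with equality.
That vertex is x1 = 2.087, x2 = 1.449.
Total cost: 2.61·2.087 + 24.06·1.449 = 40.3100.

€40.31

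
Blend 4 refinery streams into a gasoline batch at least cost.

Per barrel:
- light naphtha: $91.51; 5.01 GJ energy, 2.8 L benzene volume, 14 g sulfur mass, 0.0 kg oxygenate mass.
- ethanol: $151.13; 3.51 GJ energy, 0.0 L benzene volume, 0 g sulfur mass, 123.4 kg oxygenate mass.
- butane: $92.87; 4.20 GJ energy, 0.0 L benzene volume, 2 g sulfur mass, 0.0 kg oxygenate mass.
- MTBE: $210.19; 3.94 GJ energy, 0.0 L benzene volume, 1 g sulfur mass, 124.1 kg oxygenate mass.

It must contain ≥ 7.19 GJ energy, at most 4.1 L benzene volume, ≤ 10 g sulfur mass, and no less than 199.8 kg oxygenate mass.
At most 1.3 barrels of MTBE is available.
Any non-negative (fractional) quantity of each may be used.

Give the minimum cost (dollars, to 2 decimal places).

$272.22

Set it up as a linear program. Let x1 = barrels of light naphtha, x2 = barrels of ethanol, x3 = barrels of butane, x4 = barrels of MTBE.
Minimize 91.51x1 + 151.13x2 + 92.87x3 + 210.19x4 with:
  5.01x1 + 3.51x2 + 4.2x3 + 3.94x4 ≥ 7.19   (energy)
  2.8x1 ≤ 4.1   (benzene volume)
  14x1 + 2x3 + 1x4 ≤ 10   (sulfur mass)
  123.4x2 + 124.1x4 ≥ 199.8   (oxygenate mass)
  x4 ≤ 1.3
  x1, x2, x3, x4 ≥ 0.
The minimum-cost mix takes nothing from butane, MTBE — only light naphtha, ethanol. There the energy and oxygenate mass constraints are tight.
So light naphtha = 0.30077 barrels, ethanol = 1.6191 barrels.
Total cost: 91.51·0.30077 + 151.13·1.6191 = 272.2180.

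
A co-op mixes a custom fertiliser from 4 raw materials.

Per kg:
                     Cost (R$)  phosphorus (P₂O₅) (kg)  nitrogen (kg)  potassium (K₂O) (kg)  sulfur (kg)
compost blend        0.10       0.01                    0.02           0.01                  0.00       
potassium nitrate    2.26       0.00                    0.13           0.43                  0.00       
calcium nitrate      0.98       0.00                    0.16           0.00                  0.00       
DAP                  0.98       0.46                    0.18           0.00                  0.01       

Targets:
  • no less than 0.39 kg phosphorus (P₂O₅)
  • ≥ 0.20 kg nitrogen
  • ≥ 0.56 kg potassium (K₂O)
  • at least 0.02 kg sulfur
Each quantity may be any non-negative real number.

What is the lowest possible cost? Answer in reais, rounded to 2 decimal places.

R$4.90

Let x1 = kg of compost blend, x2 = kg of potassium nitrate, x3 = kg of calcium nitrate, x4 = kg of DAP.
min 0.1x1 + 2.26x2 + 0.98x3 + 0.98x4 with:
  0.01x1 + 0.46x4 ≥ 0.39   (phosphorus (P₂O₅))
  0.02x1 + 0.13x2 + 0.16x3 + 0.18x4 ≥ 0.2   (nitrogen)
  0.01x1 + 0.43x2 ≥ 0.56   (potassium (K₂O))
  0.01x4 ≥ 0.02   (sulfur)
  x1, x2, x3, x4 ≥ 0.
The minimum-cost mix takes nothing from compost blend, calcium nitrate — only potassium nitrate, DAP. Binding constraints: potassium (K₂O) and sulfur.
Solving gives x2 = 1.302, x4 = 2.
Cost = 2.26·1.302 + 0.98·2 = 4.9025.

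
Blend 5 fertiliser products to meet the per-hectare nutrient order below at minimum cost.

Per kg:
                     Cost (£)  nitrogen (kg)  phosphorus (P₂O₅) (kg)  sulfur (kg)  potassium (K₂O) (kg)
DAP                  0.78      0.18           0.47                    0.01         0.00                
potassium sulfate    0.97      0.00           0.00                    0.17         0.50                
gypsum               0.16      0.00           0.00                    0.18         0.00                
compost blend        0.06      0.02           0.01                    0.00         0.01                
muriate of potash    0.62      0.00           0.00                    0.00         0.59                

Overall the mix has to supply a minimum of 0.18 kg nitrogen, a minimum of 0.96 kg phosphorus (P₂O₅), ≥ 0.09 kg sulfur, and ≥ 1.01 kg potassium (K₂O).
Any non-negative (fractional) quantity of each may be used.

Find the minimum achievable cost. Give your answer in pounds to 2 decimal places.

£2.72

Let x1 = kg of DAP, x2 = kg of potassium sulfate, x3 = kg of gypsum, x4 = kg of compost blend, x5 = kg of muriate of potash.
Minimize 0.78x1 + 0.97x2 + 0.16x3 + 0.06x4 + 0.62x5 subject to:
  0.18x1 + 0.02x4 ≥ 0.18   (nitrogen)
  0.47x1 + 0.01x4 ≥ 0.96   (phosphorus (P₂O₅))
  0.01x1 + 0.17x2 + 0.18x3 ≥ 0.09   (sulfur)
  0.5x2 + 0.01x4 + 0.59x5 ≥ 1.01   (potassium (K₂O))
  x1, x2, x3, x4, x5 ≥ 0.
At the optimum only DAP, gypsum, muriate of potash are positive (potassium sulfate, compost blend = 0). Binding constraints: phosphorus (P₂O₅), sulfur, potassium (K₂O).
That vertex is x1 = 2.043, x3 = 0.3865, x5 = 1.712.
Total cost: 0.78·2.043 + 0.16·0.3865 + 0.62·1.712 = 2.7168.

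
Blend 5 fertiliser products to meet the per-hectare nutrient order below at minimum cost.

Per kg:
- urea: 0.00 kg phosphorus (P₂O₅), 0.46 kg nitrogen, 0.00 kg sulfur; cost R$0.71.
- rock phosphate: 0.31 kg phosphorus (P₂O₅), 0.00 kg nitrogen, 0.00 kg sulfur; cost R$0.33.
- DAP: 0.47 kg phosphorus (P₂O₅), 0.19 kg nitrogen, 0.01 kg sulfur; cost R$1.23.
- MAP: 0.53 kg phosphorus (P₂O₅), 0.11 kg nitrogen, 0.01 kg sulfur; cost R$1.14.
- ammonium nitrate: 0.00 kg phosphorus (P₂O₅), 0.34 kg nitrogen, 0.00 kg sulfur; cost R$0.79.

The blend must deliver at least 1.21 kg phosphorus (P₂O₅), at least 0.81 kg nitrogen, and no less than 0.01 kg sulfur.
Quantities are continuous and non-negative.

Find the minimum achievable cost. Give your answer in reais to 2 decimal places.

Treat it as an LP. Let x1 = kg of urea, x2 = kg of rock phosphate, x3 = kg of DAP, x4 = kg of MAP, x5 = kg of ammonium nitrate.
Minimize 0.71x1 + 0.33x2 + 1.23x3 + 1.14x4 + 0.79x5 with:
  0.31x2 + 0.47x3 + 0.53x4 ≥ 1.21   (phosphorus (P₂O₅))
  0.46x1 + 0.19x3 + 0.11x4 + 0.34x5 ≥ 0.81   (nitrogen)
  0.01x3 + 0.01x4 ≥ 0.01   (sulfur)
  x1, x2, x3, x4, x5 ≥ 0.
The cheapest feasible vertex uses only urea, rock phosphate, MAP; DAP, ammonium nitrate are not used. There the phosphorus (P₂O₅), nitrogen, sulfur constraints are tight.
That vertex is x1 = 1.522, x2 = 2.194, x4 = 1.
Objective = 0.71·1.522 + 0.33·2.194 + 1.14·1 = 2.9446.

R$2.94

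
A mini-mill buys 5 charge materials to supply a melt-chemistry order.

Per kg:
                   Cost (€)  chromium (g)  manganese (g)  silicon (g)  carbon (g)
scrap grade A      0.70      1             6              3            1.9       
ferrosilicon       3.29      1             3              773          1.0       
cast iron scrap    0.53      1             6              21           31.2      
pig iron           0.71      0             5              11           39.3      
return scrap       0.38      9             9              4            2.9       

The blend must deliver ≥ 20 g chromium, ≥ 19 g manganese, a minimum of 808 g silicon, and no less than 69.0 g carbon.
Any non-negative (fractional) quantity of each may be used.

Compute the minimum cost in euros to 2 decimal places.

€5.01

Set it up as a linear program. Let x1 = kg of scrap grade A, x2 = kg of ferrosilicon, x3 = kg of cast iron scrap, x4 = kg of pig iron, x5 = kg of return scrap.
Minimise 0.7x1 + 3.29x2 + 0.53x3 + 0.71x4 + 0.38x5 s.t.:
  1x1 + 1x2 + 1x3 + 9x5 ≥ 20   (chromium)
  6x1 + 3x2 + 6x3 + 5x4 + 9x5 ≥ 19   (manganese)
  3x1 + 773x2 + 21x3 + 11x4 + 4x5 ≥ 808   (silicon)
  1.9x1 + 1x2 + 31.2x3 + 39.3x4 + 2.9x5 ≥ 69   (carbon)
  x1, x2, x3, x4, x5 ≥ 0.
At the optimum only ferrosilicon, cast iron scrap, return scrap are positive (scrap grade A, pig iron = 0). There the chromium, silicon, carbon constraints are tight.
Solving gives x2 = 0.981, x3 = 2.004, x5 = 1.891.
Objective = 3.29·0.981 + 0.53·2.004 + 0.38·1.891 = 5.0082.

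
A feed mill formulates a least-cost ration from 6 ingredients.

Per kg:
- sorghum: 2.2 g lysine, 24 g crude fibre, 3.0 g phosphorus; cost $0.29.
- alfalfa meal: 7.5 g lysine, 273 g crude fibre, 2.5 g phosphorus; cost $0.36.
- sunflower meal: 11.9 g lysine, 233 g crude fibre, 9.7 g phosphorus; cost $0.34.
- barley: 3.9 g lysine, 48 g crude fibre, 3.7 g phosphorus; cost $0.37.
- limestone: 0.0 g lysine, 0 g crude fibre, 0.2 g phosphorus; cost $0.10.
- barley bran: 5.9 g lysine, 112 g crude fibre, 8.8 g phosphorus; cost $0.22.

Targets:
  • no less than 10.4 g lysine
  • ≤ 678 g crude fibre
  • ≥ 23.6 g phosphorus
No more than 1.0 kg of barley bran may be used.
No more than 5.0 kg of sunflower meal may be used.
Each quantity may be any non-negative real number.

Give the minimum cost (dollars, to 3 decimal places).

$0.739

Set it up as a linear program. Let x1 = kg of sorghum, x2 = kg of alfalfa meal, x3 = kg of sunflower meal, x4 = kg of barley, x5 = kg of limestone, x6 = kg of barley bran.
Minimize 0.29x1 + 0.36x2 + 0.34x3 + 0.37x4 + 0.1x5 + 0.22x6 s.t.:
  2.2x1 + 7.5x2 + 11.9x3 + 3.9x4 + 5.9x6 ≥ 10.4   (lysine)
  24x1 + 273x2 + 233x3 + 48x4 + 112x6 ≤ 678   (crude fibre)
  3x1 + 2.5x2 + 9.7x3 + 3.7x4 + 0.2x5 + 8.8x6 ≥ 23.6   (phosphorus)
  x6 ≤ 1
  x3 ≤ 5
  x1, x2, x3, x4, x5, x6 ≥ 0.
The cheapest feasible vertex uses only sunflower meal, barley bran; sorghum, alfalfa meal, barley, limestone are not used. Binding constraints: phosphorus and the barley bran cap.
That vertex is x3 = 1.526, x6 = 1.
Cost = 0.34·1.526 + 0.22·1 = 0.73884.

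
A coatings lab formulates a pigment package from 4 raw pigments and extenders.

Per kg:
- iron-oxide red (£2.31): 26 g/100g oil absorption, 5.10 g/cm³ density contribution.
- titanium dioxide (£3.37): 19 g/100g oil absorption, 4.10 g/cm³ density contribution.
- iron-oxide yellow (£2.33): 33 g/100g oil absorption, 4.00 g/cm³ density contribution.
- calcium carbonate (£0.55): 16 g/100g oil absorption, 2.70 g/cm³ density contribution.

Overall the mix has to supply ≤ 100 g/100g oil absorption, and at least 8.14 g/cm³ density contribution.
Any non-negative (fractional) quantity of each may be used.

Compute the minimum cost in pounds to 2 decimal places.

£1.66

This is a linear program. Let x1 = kg of iron-oxide red, x2 = kg of titanium dioxide, x3 = kg of iron-oxide yellow, x4 = kg of calcium carbonate.
min 2.31x1 + 3.37x2 + 2.33x3 + 0.55x4 with:
  26x1 + 19x2 + 33x3 + 16x4 ≤ 100   (oil absorption)
  5.1x1 + 4.1x2 + 4x3 + 2.7x4 ≥ 8.14   (density contribution)
  x1, x2, x3, x4 ≥ 0.
At the optimum only calcium carbonate is positive (iron-oxide red, titanium dioxide, iron-oxide yellow = 0). Binding constraint: density contribution.
That vertex is x4 = 3.015.
Cost = 0.55·3.015 = 1.6583.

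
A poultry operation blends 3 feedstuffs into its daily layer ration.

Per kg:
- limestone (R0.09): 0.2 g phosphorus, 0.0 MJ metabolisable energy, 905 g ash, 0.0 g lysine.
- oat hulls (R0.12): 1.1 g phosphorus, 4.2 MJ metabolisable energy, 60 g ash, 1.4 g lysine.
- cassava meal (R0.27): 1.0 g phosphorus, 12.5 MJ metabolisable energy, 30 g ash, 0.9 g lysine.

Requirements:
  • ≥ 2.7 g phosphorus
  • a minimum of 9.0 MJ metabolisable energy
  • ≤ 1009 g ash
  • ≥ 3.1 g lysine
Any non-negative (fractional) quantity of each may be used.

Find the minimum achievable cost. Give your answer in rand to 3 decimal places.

R0.295

Set it up as a linear program. Let x1 = kg of limestone, x2 = kg of oat hulls, x3 = kg of cassava meal.
Minimize 0.09x1 + 0.12x2 + 0.27x3 s.t.:
  0.2x1 + 1.1x2 + 1x3 ≥ 2.7   (phosphorus)
  4.2x2 + 12.5x3 ≥ 9   (metabolisable energy)
  905x1 + 60x2 + 30x3 ≤ 1009   (ash)
  1.4x2 + 0.9x3 ≥ 3.1   (lysine)
  x1, x2, x3 ≥ 0.
The minimum-cost mix takes nothing from limestone, cassava meal — only oat hulls. Binding constraint: phosphorus.
So oat hulls = 2.455 kg.
Total cost: 0.12·2.455 = 0.29460.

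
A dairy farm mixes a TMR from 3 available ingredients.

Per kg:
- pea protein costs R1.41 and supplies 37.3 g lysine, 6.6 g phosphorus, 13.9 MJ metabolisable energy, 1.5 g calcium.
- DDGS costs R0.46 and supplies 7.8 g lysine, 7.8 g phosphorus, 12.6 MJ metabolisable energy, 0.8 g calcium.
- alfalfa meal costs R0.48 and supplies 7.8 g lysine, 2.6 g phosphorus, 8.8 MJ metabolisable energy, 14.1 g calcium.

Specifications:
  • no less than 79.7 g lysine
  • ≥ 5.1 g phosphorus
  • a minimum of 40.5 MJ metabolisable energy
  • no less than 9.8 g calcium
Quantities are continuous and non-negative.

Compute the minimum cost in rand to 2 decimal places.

This is a linear program. Let x1 = kg of pea protein, x2 = kg of DDGS, x3 = kg of alfalfa meal.
min 1.41x1 + 0.46x2 + 0.48x3 with:
  37.3x1 + 7.8x2 + 7.8x3 ≥ 79.7   (lysine)
  6.6x1 + 7.8x2 + 2.6x3 ≥ 5.1   (phosphorus)
  13.9x1 + 12.6x2 + 8.8x3 ≥ 40.5   (metabolisable energy)
  1.5x1 + 0.8x2 + 14.1x3 ≥ 9.8   (calcium)
  x1, x2, x3 ≥ 0.
All 3 inputs are positive at the optimum. Binding constraints: lysine, metabolisable energy, calcium.
That vertex is x1 = 1.867, x2 = 0.8413, x3 = 0.4487.
Hence cost = 1.41·1.867 + 0.46·0.8413 + 0.48·0.4487 = R3.2348.

R3.23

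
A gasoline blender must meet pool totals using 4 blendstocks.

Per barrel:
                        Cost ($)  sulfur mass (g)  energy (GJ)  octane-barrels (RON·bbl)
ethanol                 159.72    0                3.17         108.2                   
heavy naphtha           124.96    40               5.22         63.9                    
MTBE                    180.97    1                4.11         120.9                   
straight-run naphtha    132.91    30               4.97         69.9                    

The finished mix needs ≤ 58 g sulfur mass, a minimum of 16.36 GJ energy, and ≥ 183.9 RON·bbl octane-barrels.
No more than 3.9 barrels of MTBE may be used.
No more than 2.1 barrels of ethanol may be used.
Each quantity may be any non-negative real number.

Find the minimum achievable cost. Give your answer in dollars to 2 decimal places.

Let x1 = barrels of ethanol, x2 = barrels of heavy naphtha, x3 = barrels of MTBE, x4 = barrels of straight-run naphtha.
Minimize 159.72x1 + 124.96x2 + 180.97x3 + 132.91x4 with:
  40x2 + 1x3 + 30x4 ≤ 58   (sulfur mass)
  3.17x1 + 5.22x2 + 4.11x3 + 4.97x4 ≥ 16.36   (energy)
  108.2x1 + 63.9x2 + 120.9x3 + 69.9x4 ≥ 183.9   (octane-barrels)
  x3 ≤ 3.9
  x1 ≤ 2.1
  x1, x2, x3, x4 ≥ 0.
At the optimum only MTBE, straight-run naphtha are positive (ethanol, heavy naphtha = 0). The sulfur mass and energy requirements are met with equality.
Optimal quantities: MTBE = 1.71165 barrels, straight-run naphtha = 1.87628 barrels.
Total cost: 180.97·1.71165 + 132.91·1.87628 = 559.1337.

$559.13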